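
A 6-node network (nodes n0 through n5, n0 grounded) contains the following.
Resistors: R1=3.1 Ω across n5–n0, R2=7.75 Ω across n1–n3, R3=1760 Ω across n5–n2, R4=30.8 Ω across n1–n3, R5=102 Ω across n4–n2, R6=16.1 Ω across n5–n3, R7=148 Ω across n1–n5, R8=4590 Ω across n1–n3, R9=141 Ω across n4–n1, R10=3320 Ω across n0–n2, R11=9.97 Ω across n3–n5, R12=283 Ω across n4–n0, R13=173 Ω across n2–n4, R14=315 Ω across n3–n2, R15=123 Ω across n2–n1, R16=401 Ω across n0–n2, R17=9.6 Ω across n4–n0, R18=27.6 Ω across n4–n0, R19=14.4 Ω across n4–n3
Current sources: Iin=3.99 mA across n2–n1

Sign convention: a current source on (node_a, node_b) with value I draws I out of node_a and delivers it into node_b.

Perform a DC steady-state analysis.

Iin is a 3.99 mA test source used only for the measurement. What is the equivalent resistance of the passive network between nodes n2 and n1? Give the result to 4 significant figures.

MNA unknowns: 5 node voltages V₁..V_5
R1: Y=0.3226 on G[5,0]
R2: Y=0.1290 on G[1,3]
R3: Y=0.0005682 on G[5,2]
R4: Y=0.03247 on G[1,3]
R5: Y=0.009804 on G[4,2]
R6: Y=0.06211 on G[5,3]
R7: Y=0.006757 on G[1,5]
R8: Y=0.0002179 on G[1,3]
R9: Y=0.007092 on G[4,1]
R10: Y=0.0003012 on G[0,2]
R11: Y=0.1003 on G[3,5]
R12: Y=0.003534 on G[4,0]
R13: Y=0.005780 on G[2,4]
R14: Y=0.003175 on G[3,2]
R15: Y=0.008130 on G[2,1]
R16: Y=0.002494 on G[0,2]
R17: Y=0.1042 on G[4,0]
R18: Y=0.03623 on G[4,0]
R19: Y=0.06944 on G[4,3]
Iin: z[2]−=0.00399, z[1]+=0.00399
solve → V1=0.02429, V2=-0.1268, V3=0.009373, V4=-0.004886, V5=0.003279

R_eq = 37.88 Ω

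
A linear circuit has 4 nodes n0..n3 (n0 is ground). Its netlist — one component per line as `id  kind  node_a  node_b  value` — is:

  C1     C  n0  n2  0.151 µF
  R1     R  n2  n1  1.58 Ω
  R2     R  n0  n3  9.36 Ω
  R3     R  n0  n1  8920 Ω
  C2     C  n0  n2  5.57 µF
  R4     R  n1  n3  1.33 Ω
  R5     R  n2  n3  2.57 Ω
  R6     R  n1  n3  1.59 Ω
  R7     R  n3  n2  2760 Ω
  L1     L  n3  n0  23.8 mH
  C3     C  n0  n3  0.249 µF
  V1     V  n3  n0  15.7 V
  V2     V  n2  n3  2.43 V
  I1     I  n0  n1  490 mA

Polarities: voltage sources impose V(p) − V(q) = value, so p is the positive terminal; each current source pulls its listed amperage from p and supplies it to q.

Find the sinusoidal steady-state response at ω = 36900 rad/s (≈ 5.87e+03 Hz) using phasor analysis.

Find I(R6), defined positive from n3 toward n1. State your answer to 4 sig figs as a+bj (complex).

-0.6328+0.000j A

Apply KCL at each of the 3 non-ground nodes and solve the resulting linear system.
Node n1: branches {R1, R3, R4, R6, I1} → V_1 = 16.71+0.000j
Node n2: branches {C1, R1, C2, R5, R7, V2} → V_2 = 18.13+0.000j
Node n3: branches {R2, R4, R5, R6, R7, L1, C3, V1, V2} → V_3 = 15.70+0.000j
Source currents: i(V1)=-1.189-3.954j, i(V2)=-1.848-3.827j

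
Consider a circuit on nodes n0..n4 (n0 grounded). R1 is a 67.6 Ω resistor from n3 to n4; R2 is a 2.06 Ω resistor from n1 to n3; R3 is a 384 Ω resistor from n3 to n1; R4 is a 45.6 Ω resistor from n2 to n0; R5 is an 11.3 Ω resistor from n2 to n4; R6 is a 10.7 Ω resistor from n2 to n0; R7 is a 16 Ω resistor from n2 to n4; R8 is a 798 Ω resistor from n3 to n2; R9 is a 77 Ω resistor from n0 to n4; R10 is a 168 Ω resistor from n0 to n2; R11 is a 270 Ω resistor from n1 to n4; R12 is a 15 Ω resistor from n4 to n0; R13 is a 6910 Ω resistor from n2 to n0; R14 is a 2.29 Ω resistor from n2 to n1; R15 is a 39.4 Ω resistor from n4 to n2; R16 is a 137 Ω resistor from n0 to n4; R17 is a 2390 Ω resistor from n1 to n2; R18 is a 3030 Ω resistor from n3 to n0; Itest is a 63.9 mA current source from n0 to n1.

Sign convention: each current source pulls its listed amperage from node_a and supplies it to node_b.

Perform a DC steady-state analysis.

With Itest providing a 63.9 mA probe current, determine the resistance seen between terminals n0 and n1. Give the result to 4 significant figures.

Element admittances at DC:
  Y(R1) = 0.01479 S between n3,n4
  Y(R2) = 0.4854 S between n1,n3
  Y(R3) = 0.002604 S between n3,n1
  Y(R4) = 0.02193 S between n2,n0
  Y(R5) = 0.08850 S between n2,n4
  Y(R6) = 0.09346 S between n2,n0
  Y(R7) = 0.06250 S between n2,n4
  Y(R8) = 0.001253 S between n3,n2
  Y(R9) = 0.01299 S between n0,n4
  Y(R10) = 0.005952 S between n0,n2
  Y(R11) = 0.003704 S between n1,n4
  Y(R12) = 0.06667 S between n4,n0
  Y(R13) = 0.0001447 S between n2,n0
  Y(R14) = 0.4367 S between n2,n1
  Y(R15) = 0.02538 S between n4,n2
  Y(R16) = 0.007299 S between n0,n4
  Y(R17) = 0.0004184 S between n1,n2
  Y(R18) = 0.0003300 S between n3,n0
  Itest: injects 0.0639 A into n1 (from n0)
Assemble and solve the 4×4 MNA system:
  V(n1)=0.4827  V(n2)=0.3469  V(n3)=0.4752  V(n4)=0.2484

R_eq = 7.554 Ω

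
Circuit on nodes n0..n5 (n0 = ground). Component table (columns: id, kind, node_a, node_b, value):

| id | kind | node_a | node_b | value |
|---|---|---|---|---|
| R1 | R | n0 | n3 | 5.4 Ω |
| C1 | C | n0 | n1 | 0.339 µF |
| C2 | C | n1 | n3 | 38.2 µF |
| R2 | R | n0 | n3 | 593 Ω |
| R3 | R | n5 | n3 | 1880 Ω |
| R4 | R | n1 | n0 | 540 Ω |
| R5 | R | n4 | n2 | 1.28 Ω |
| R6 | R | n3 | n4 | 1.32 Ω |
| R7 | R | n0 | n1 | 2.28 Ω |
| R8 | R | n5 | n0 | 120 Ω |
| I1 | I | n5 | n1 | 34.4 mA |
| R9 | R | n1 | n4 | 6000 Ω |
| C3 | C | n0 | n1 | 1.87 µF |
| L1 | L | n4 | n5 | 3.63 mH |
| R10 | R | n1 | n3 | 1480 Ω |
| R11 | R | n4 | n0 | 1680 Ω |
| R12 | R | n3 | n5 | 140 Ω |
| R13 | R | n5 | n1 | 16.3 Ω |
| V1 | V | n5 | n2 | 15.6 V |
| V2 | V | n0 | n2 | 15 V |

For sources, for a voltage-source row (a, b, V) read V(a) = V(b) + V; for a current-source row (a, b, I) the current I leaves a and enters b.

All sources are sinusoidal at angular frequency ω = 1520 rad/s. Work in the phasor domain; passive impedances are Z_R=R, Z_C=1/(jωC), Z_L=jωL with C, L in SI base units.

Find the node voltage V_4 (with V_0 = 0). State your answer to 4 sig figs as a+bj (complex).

-12.11-1.980j V

Element admittances at ω=1520 rad/s:
  Y(R1) = 0.1852+0.000j S between n0,n3
  Y(C1) = 0.000+0.0005153j S between n0,n1
  Y(C2) = 0.000+0.05806j S between n1,n3
  Y(R2) = 0.001686+0.000j S between n0,n3
  Y(R3) = 0.0005319+0.000j S between n5,n3
  Y(R4) = 0.001852+0.000j S between n1,n0
  Y(R5) = 0.7812+0.000j S between n4,n2
  Y(R6) = 0.7576+0.000j S between n3,n4
  Y(R7) = 0.4386+0.000j S between n0,n1
  Y(R8) = 0.008333+0.000j S between n5,n0
  I1: injects 0.0344 A into n1 (from n5)
  Y(R9) = 0.0001667+0.000j S between n1,n4
  Y(C3) = 0.000+0.002842j S between n0,n1
  Y(L1) = 0.000-0.1812j S between n4,n5
  Y(R10) = 0.0006757+0.000j S between n1,n3
  Y(R11) = 0.0005952+0.000j S between n4,n0
  Y(R12) = 0.007143+0.000j S between n3,n5
  Y(R13) = 0.06135+0.000j S between n5,n1
  V1: constraint V(n5)−V(n2) = 15.6
  V2: constraint V(n0)−V(n2) = 15
Assemble and solve the 7×7 MNA system:
  V(n1)=0.1008-1.125j  V(n2)=-15.00+0.000j  V(n3)=-9.615-0.9830j  V(n4)=-12.11-1.980j  V(n5)=0.6000+0.000j
  i(V1)=-0.5073+2.227j  i(V2)=-1.751-0.6800j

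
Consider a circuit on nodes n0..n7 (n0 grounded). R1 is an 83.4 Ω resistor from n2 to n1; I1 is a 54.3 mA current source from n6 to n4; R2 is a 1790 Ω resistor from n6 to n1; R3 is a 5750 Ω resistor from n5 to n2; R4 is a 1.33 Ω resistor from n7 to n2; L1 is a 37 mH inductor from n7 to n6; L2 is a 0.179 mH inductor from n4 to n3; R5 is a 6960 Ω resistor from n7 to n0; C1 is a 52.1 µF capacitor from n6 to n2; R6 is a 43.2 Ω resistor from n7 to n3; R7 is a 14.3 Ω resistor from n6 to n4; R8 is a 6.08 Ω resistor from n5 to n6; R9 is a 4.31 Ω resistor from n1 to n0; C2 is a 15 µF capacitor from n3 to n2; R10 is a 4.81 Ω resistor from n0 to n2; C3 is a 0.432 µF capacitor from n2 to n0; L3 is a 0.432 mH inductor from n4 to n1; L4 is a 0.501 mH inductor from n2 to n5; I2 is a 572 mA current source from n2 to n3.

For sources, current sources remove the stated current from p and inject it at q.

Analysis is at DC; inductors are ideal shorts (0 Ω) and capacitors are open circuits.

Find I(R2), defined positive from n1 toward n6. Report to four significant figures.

0.001554 A

Element admittances at DC:
  Y(R1) = 0.01199 S between n2,n1
  I1: injects 0.0543 A into n4 (from n6)
  Y(R2) = 0.0005587 S between n6,n1
  Y(R3) = 0.0001739 S between n5,n2
  Y(R4) = 0.7519 S between n7,n2
  L1: short n7↔n6 (DC inductor)
  L2: short n4↔n3 (DC inductor)
  Y(R5) = 0.0001437 S between n7,n0
  Y(C1) = 0.000 S between n6,n2
  Y(R6) = 0.02315 S between n7,n3
  Y(R7) = 0.06993 S between n6,n4
  Y(R8) = 0.1645 S between n5,n6
  Y(R9) = 0.2320 S between n1,n0
  Y(C2) = 0.000 S between n3,n2
  Y(R10) = 0.2079 S between n0,n2
  Y(C3) = 0.000 S between n2,n0
  L3: short n4↔n1 (DC inductor)
  L4: short n2↔n5 (DC inductor)
  I2: injects 0.572 A into n3 (from n2)
Assemble and solve the 11×11 MNA system:
  V(n1)=1.421  V(n2)=-1.585  V(n3)=1.421  V(n4)=1.421  V(n5)=-1.585  V(n6)=-1.360  V(n7)=-1.360
  i(L1)=-0.1047  i(L2)=-0.5076  i(L3)=0.3674  i(L4)=-0.03704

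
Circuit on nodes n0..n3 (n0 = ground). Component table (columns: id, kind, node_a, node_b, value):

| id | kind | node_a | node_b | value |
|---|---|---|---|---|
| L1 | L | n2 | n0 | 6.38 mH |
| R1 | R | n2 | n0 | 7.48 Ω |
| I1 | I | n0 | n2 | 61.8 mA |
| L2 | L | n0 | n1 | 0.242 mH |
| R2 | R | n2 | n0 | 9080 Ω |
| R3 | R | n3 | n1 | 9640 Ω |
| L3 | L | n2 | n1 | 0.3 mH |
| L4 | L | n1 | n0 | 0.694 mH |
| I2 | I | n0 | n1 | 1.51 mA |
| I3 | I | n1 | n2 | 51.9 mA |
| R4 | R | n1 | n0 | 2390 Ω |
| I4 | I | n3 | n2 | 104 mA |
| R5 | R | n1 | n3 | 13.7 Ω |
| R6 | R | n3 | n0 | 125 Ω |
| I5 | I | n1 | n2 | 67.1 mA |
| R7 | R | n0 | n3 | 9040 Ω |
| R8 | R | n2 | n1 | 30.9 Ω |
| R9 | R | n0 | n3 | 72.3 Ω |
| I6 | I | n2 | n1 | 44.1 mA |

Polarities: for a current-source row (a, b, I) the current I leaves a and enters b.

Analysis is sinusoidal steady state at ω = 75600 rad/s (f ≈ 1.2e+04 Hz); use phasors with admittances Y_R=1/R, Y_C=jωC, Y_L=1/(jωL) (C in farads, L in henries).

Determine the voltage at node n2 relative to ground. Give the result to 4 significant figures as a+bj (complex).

1.163+0.1407j V

Element admittances at ω=75600 rad/s:
  Y(L1) = 0.000-0.002073j S between n2,n0
  Y(R1) = 0.1337+0.000j S between n2,n0
  I1: injects 0.0618 A into n2 (from n0)
  Y(L2) = 0.000-0.05466j S between n0,n1
  Y(R2) = 0.0001101+0.000j S between n2,n0
  Y(R3) = 0.0001037+0.000j S between n3,n1
  Y(L3) = 0.000-0.04409j S between n2,n1
  Y(L4) = 0.000-0.01906j S between n1,n0
  I2: injects 0.00151 A into n1 (from n0)
  I3: injects 0.0519 A into n2 (from n1)
  Y(R4) = 0.0004184+0.000j S between n1,n0
  I4: injects 0.104 A into n2 (from n3)
  Y(R5) = 0.07299+0.000j S between n1,n3
  Y(R6) = 0.008000+0.000j S between n3,n0
  I5: injects 0.0671 A into n2 (from n1)
  Y(R7) = 0.0001106+0.000j S between n0,n3
  Y(R8) = 0.03236+0.000j S between n2,n1
  Y(R9) = 0.01383+0.000j S between n0,n3
  I6: injects 0.0441 A into n1 (from n2)
Assemble and solve the 3×3 MNA system:
  V(n1)=0.004059-0.9315j  V(n2)=1.163+0.1407j  V(n3)=-1.091-0.7164j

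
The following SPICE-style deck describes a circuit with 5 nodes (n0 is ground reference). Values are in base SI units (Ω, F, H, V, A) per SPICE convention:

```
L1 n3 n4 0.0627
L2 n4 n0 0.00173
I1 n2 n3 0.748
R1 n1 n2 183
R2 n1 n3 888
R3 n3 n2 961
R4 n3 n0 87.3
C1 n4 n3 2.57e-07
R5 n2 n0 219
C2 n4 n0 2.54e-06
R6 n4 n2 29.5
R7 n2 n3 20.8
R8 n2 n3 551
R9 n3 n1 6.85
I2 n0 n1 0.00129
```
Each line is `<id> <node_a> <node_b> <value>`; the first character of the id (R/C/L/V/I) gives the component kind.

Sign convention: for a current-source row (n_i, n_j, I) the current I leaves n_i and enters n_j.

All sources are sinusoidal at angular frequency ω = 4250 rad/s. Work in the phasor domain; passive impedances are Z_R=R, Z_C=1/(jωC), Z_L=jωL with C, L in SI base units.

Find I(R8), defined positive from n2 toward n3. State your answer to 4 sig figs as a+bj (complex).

MNA unknowns: 4 node voltages V₁..V_4
L1: Y=0.000-0.003753j on G[3,4]
L2: Y=0.000-0.1360j on G[4,0]
I1: z[2]−=0.748, z[3]+=0.748
R1: Y=0.005464+0.000j on G[1,2]
R2: Y=0.001126+0.000j on G[1,3]
R3: Y=0.001041+0.000j on G[3,2]
R4: Y=0.01145+0.000j on G[3,0]
C1: Y=0.000+0.001092j on G[4,3]
R5: Y=0.004566+0.000j on G[2,0]
C2: Y=0.000+0.01079j on G[4,0]
R6: Y=0.03390+0.000j on G[4,2]
R7: Y=0.04808+0.000j on G[2,3]
R8: Y=0.001815+0.000j on G[2,3]
R9: Y=0.1460+0.000j on G[3,1]
I2: z[0]−=0.00129, z[1]+=0.00129
solve → V1=8.435+0.2592j, V2=-2.647-0.08966j, V3=8.838+0.2722j, V4=0.02163-0.7017j

-0.02084-0.0006567j A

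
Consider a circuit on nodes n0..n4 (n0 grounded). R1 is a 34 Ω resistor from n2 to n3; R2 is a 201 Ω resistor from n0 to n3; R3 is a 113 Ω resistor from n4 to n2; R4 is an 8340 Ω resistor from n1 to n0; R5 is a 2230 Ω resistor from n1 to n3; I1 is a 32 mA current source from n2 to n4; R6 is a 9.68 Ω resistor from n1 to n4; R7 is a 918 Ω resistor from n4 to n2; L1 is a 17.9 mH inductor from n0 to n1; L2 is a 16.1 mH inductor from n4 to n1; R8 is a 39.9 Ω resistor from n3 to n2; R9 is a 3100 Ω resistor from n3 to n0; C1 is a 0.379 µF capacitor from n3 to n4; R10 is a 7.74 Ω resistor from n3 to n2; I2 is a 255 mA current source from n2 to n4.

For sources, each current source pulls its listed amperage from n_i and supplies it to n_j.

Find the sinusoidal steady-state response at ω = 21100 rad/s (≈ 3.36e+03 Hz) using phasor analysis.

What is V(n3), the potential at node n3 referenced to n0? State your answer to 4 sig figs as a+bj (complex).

-0.1760+9.390j V

Apply KCL at each of the 4 non-ground nodes and solve the resulting linear system.
Node n1: branches {R4, R5, R6, L1, L2} → V_1 = 18.77-0.4977j
Node n2: branches {R1, R3, I1, R7, R8, R10, I2} → V_2 = -0.6805+8.856j
Node n3: branches {R1, R2, R5, R8, R9, C1, R10} → V_3 = -0.1760+9.390j
Node n4: branches {R3, I1, R6, R7, L2, C1, I2} → V_4 = 18.87-1.019j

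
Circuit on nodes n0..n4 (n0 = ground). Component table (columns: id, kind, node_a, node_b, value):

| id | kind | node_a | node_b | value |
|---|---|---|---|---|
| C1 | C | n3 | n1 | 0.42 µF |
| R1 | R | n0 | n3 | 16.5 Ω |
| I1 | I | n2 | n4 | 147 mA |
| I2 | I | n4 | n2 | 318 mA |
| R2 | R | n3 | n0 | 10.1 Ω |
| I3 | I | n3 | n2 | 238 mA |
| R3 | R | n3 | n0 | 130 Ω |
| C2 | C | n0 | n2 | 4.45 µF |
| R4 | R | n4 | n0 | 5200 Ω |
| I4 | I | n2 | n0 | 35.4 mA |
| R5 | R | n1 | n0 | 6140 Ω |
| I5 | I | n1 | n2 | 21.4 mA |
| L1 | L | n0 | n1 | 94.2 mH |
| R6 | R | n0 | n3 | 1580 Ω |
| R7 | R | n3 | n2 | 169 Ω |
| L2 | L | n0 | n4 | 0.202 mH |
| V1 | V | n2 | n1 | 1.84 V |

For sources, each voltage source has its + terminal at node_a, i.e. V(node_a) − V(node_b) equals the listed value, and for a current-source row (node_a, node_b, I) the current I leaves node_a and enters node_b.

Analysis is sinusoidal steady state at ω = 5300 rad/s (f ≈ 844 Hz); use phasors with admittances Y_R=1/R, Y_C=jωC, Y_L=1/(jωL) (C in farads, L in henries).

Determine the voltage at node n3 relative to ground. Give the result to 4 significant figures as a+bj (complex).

-1.068-0.4610j V

Apply KCL at each of the 4 non-ground nodes and solve the resulting linear system.
Node n1: branches {C1, R5, I5, L1, V1} → V_1 = 1.687-14.58j
Node n2: branches {I1, I2, I3, C2, I4, I5, R7, V1} → V_2 = 3.527-14.58j
Node n3: branches {C1, R1, R2, I3, R3, R6, R7} → V_3 = -1.068-0.4610j
Node n4: branches {I1, I2, R4, L2} → V_4 = -3.769e-05-0.1831j
Source currents: i(V1)=0.02390+0.0003789j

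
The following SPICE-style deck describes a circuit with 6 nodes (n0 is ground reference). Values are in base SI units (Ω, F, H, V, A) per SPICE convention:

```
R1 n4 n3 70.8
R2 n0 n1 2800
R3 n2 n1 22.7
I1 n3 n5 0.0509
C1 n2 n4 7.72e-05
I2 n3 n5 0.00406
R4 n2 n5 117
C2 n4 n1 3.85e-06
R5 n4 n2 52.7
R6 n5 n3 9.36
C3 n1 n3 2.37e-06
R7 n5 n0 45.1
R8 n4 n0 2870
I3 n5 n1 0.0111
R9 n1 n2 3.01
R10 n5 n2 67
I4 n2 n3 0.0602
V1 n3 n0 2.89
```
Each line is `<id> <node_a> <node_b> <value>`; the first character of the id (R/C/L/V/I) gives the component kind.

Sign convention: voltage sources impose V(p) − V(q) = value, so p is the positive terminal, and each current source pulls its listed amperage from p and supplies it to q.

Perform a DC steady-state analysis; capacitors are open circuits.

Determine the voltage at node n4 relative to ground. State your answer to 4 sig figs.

MNA unknowns: 5 node voltages V₁..V_5 plus 1 source current (V1)
R1: Y=0.01412 on G[4,3]
R2: Y=0.0003571 on G[0,1]
R3: Y=0.04405 on G[2,1]
I1: z[3]−=0.0509, z[5]+=0.0509
C1: Y=0.000 on G[2,4]
I2: z[3]−=0.00406, z[5]+=0.00406
R4: Y=0.008547 on G[2,5]
C2: Y=0.000 on G[4,1]
R5: Y=0.01898 on G[4,2]
R6: Y=0.1068 on G[5,3]
C3: Y=0.000 on G[1,3]
R7: Y=0.02217 on G[5,0]
R8: Y=0.0003484 on G[4,0]
I3: z[5]−=0.0111, z[1]+=0.0111
R9: Y=0.3322 on G[1,2]
R10: Y=0.01493 on G[5,2]
I4: z[2]−=0.0602, z[3]+=0.0602
V1: row V3−V0=2.89, i_V1 at 3,0
solve → V1=1.025, V2=0.9965, V3=2.890, V4=1.786, V5=2.466
aux → i_V1=-0.05567

1.786 V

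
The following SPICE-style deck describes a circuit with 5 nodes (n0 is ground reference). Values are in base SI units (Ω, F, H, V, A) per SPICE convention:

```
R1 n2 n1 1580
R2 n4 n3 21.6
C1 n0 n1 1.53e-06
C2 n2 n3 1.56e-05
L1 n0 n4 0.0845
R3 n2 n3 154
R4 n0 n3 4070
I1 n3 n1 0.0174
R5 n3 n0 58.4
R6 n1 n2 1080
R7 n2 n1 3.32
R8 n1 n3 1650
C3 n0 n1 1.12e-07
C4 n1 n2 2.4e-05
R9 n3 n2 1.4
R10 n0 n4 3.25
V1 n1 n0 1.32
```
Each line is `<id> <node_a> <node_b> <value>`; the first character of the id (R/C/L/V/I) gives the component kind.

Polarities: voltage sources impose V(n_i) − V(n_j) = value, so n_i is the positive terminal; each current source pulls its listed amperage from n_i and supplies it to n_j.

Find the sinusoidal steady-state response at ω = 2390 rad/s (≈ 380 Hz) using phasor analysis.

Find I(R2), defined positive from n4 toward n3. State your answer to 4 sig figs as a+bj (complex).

-0.03950-0.001512j A

MNA unknowns: 4 node voltages V₁..V_4 plus 1 source current (V1)
R1: Y=0.0006329+0.000j on G[2,1]
R2: Y=0.04630+0.000j on G[4,3]
C1: Y=0.000+0.003657j on G[0,1]
C2: Y=0.000+0.03728j on G[2,3]
L1: Y=0.000-0.004952j on G[0,4]
R3: Y=0.006494+0.000j on G[2,3]
R4: Y=0.0002457+0.000j on G[0,3]
I1: z[3]−=0.0174, z[1]+=0.0174
R5: Y=0.01712+0.000j on G[3,0]
R6: Y=0.0009259+0.000j on G[1,2]
R7: Y=0.3012+0.000j on G[2,1]
R8: Y=0.0006061+0.000j on G[1,3]
C3: Y=0.000+0.0002677j on G[0,1]
C4: Y=0.000+0.05736j on G[1,2]
R9: Y=0.7143+0.000j on G[3,2]
R10: Y=0.3077+0.000j on G[0,4]
V1: row V1−V0=1.32, i_V1 at 1,0
solve → V1=1.320+0.000j, V2=1.084+0.03745j, V3=0.9814+0.03965j, V4=0.1282+0.006979j
aux → i_V1=-0.05654-0.007381j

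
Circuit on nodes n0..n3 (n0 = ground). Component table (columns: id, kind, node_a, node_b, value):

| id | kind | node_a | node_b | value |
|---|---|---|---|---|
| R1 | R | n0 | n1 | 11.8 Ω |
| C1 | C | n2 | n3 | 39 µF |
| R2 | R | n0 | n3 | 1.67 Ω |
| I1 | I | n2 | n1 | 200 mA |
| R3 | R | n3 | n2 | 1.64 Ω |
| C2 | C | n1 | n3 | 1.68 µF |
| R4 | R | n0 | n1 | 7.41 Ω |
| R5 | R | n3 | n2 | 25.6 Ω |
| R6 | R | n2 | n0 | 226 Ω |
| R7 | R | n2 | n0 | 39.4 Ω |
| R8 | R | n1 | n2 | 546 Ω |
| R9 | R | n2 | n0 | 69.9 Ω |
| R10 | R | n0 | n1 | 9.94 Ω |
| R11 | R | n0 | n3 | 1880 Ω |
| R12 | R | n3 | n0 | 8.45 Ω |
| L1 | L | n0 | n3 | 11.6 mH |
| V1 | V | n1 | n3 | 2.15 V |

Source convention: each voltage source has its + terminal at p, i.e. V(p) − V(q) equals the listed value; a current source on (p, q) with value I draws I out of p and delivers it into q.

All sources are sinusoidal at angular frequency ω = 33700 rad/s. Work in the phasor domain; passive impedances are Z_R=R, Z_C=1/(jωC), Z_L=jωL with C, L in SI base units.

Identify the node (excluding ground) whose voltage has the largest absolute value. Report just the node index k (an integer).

1

MNA unknowns: 3 node voltages V₁..V_3 plus 1 source current (V1)
R1: Y=0.08475+0.000j on G[0,1]
C1: Y=0.000+1.314j on G[2,3]
R2: Y=0.5988+0.000j on G[0,3]
I1: z[2]−=0.2, z[1]+=0.2
R3: Y=0.6098+0.000j on G[3,2]
C2: Y=0.000+0.05662j on G[1,3]
R4: Y=0.1350+0.000j on G[0,1]
R5: Y=0.03906+0.000j on G[3,2]
R6: Y=0.004425+0.000j on G[2,0]
R7: Y=0.02538+0.000j on G[2,0]
R8: Y=0.001832+0.000j on G[1,2]
R9: Y=0.01431+0.000j on G[2,0]
R10: Y=0.1006+0.000j on G[0,1]
R11: Y=0.0005319+0.000j on G[0,3]
R12: Y=0.1183+0.000j on G[3,0]
L1: Y=0.000-0.002558j on G[0,3]
V1: row V1−V3=2.15, i_V1 at 1,3
solve → V1=1.516-0.005577j, V2=-0.6869+0.09446j, V3=-0.6342-0.005577j
aux → i_V1=-0.2895-0.1198j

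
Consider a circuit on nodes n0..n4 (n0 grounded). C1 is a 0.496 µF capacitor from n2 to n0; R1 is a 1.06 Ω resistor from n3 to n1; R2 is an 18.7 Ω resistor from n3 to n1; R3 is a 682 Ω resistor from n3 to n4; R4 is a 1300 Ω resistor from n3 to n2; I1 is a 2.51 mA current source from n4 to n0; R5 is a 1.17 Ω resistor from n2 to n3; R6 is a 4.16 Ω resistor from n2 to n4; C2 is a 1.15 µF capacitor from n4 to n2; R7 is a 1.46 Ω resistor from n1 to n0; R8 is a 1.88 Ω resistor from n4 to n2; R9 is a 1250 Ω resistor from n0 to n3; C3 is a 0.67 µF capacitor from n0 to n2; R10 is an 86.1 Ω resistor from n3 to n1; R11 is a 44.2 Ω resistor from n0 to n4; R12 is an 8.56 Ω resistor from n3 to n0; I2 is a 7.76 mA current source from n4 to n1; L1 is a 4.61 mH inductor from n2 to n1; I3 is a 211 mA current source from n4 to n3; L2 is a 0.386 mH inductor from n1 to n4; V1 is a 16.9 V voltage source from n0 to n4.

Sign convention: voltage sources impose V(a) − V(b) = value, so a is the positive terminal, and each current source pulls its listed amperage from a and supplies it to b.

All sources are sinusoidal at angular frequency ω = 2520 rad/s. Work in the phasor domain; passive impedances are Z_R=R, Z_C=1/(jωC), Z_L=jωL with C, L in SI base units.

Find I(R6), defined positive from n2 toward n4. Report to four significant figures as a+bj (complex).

0.7637+0.4803j A

MNA unknowns: 4 node voltages V₁..V_4 plus 1 source current (V1)
C1: Y=0.000+0.001250j on G[2,0]
R1: Y=0.9434+0.000j on G[3,1]
R2: Y=0.05348+0.000j on G[3,1]
R3: Y=0.001466+0.000j on G[3,4]
R4: Y=0.0007692+0.000j on G[3,2]
I1: z[4]−=0.00251, z[0]+=0.00251
R5: Y=0.8547+0.000j on G[2,3]
R6: Y=0.2404+0.000j on G[2,4]
C2: Y=0.000+0.002898j on G[4,2]
R7: Y=0.6849+0.000j on G[1,0]
R8: Y=0.5319+0.000j on G[4,2]
R9: Y=0.0008000+0.000j on G[0,3]
C3: Y=0.000+0.001688j on G[0,2]
R10: Y=0.01161+0.000j on G[3,1]
R11: Y=0.02262+0.000j on G[0,4]
R12: Y=0.1168+0.000j on G[3,0]
I2: z[4]−=0.00776, z[1]+=0.00776
L1: Y=0.000-0.08608j on G[2,1]
I3: z[4]−=0.211, z[3]+=0.211
L2: Y=0.000-1.028j on G[1,4]
V1: row V0−V4=16.9, i_V1 at 0,4
solve → V1=-10.76+6.294j, V2=-13.72+1.998j, V3=-11.30+4.063j, V4=-16.90+0.000j
aux → i_V1=-9.088+4.749j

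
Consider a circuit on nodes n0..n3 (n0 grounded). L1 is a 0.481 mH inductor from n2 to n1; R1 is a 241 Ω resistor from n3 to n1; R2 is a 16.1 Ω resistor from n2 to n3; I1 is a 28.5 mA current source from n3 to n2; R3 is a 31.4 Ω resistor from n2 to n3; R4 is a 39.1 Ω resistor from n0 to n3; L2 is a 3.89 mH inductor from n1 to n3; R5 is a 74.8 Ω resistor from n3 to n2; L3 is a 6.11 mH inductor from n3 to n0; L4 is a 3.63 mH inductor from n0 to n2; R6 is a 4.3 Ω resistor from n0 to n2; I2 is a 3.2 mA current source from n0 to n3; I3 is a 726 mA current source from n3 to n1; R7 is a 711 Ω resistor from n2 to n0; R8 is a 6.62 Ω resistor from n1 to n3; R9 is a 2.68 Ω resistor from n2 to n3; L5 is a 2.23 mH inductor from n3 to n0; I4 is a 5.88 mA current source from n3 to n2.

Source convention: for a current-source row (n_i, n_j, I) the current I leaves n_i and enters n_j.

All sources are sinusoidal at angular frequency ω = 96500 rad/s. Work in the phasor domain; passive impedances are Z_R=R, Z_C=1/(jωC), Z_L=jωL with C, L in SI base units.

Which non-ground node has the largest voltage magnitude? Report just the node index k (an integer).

1

Apply KCL at each of the 3 non-ground nodes and solve the resulting linear system.
Node n1: branches {L1, R1, L2, I3, R8} → V_1 = 4.459+0.8630j
Node n2: branches {L1, R2, I1, R3, R5, L4, R6, R7, R9, I4} → V_2 = 0.01851-0.02047j
Node n3: branches {R1, R2, I1, R3, R4, L2, R5, L3, I2, I3, R8, R9, L5, I4} → V_3 = -0.08376+0.1686j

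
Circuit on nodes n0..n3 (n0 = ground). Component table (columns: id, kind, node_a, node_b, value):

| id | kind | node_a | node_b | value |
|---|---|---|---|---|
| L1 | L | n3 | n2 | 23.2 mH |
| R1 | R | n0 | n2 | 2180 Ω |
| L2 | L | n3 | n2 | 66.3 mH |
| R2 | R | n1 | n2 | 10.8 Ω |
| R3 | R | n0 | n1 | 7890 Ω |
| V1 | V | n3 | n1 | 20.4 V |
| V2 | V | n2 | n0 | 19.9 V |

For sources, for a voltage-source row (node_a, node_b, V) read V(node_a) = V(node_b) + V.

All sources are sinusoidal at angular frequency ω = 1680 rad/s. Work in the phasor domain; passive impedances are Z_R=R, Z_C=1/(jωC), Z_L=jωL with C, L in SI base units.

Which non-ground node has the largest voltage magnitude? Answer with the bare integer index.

3

Element admittances at ω=1680 rad/s:
  Y(L1) = 0.000-0.02566j S between n3,n2
  Y(R1) = 0.0004587+0.000j S between n0,n2
  Y(L2) = 0.000-0.008978j S between n3,n2
  Y(R2) = 0.09259+0.000j S between n1,n2
  Y(R3) = 0.0001267+0.000j S between n0,n1
  V1: constraint V(n3)−V(n1) = 20.4
  V2: constraint V(n2)−V(n0) = 19.9
Assemble and solve the 5×5 MNA system:
  V(n1)=17.38+6.678j  V(n2)=19.90+0.000j  V(n3)=37.78+6.678j
  i(V1)=-0.2313+0.6192j  i(V2)=-0.01133-0.0008464j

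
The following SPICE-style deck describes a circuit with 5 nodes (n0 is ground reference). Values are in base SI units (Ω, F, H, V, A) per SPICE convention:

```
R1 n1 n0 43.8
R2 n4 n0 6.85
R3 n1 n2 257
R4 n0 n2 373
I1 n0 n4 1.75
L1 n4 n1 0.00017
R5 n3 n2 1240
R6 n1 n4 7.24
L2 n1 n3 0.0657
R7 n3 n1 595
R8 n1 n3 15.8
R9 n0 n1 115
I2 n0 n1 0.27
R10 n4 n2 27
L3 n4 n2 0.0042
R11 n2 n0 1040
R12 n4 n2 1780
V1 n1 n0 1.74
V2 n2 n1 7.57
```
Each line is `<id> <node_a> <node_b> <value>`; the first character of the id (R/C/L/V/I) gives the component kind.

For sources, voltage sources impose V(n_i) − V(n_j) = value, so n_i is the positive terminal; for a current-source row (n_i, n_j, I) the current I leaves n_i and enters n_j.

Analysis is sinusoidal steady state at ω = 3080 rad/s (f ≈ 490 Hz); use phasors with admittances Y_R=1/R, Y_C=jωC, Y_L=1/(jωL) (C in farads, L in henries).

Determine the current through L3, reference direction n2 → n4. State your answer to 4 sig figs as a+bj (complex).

Element admittances at ω=3080 rad/s:
  Y(R1) = 0.02283+0.000j S between n1,n0
  Y(R2) = 0.1460+0.000j S between n4,n0
  Y(R3) = 0.003891+0.000j S between n1,n2
  Y(R4) = 0.002681+0.000j S between n0,n2
  I1: injects 1.75 A into n4 (from n0)
  Y(L1) = 0.000-1.910j S between n4,n1
  Y(R5) = 0.0008065+0.000j S between n3,n2
  Y(R6) = 0.1381+0.000j S between n1,n4
  Y(L2) = 0.000-0.004942j S between n1,n3
  Y(R7) = 0.001681+0.000j S between n3,n1
  Y(R8) = 0.06329+0.000j S between n1,n3
  Y(R9) = 0.008696+0.000j S between n0,n1
  I2: injects 0.27 A into n1 (from n0)
  Y(R10) = 0.03704+0.000j S between n4,n2
  Y(L3) = 0.000-0.07730j S between n4,n2
  Y(R11) = 0.0009615+0.000j S between n2,n0
  Y(R12) = 0.0005618+0.000j S between n4,n2
  V1: constraint V(n1)−V(n0) = 1.74
  V2: constraint V(n2)−V(n1) = 7.57
Assemble and solve the 6×6 MNA system:
  V(n1)=1.740+0.000j  V(n2)=9.310+0.000j  V(n3)=1.832+0.006933j  V(n4)=2.168+0.8267j
  i(V1)=1.615-0.1207j  i(V2)=-0.2740+0.5832j

-0.06391-0.5521j A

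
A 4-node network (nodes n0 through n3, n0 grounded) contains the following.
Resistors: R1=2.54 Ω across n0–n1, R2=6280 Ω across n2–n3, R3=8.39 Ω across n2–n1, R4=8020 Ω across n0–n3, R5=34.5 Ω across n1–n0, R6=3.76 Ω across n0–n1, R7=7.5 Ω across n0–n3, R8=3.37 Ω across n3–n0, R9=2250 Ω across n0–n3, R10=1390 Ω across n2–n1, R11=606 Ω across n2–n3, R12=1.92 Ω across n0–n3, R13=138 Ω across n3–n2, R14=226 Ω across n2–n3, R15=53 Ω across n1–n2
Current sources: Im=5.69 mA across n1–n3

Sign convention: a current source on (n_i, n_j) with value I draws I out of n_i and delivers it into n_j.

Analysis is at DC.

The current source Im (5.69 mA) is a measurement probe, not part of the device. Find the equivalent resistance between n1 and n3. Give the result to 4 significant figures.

MNA unknowns: 3 node voltages V₁..V_3
R1: Y=0.3937 on G[0,1]
R2: Y=0.0001592 on G[2,3]
R3: Y=0.1192 on G[2,1]
R4: Y=0.0001247 on G[0,3]
R5: Y=0.02899 on G[1,0]
R6: Y=0.2660 on G[0,1]
R7: Y=0.1333 on G[0,3]
R8: Y=0.2967 on G[3,0]
R9: Y=0.0004444 on G[0,3]
R10: Y=0.0007194 on G[2,1]
R11: Y=0.001650 on G[2,3]
R12: Y=0.5208 on G[0,3]
R13: Y=0.007246 on G[3,2]
R14: Y=0.004425 on G[2,3]
R15: Y=0.01887 on G[1,2]
Im: z[1]−=0.00569, z[3]+=0.00569
solve → V1=-0.008016, V2=-0.006793, V3=0.005802

R_eq = 2.428 Ω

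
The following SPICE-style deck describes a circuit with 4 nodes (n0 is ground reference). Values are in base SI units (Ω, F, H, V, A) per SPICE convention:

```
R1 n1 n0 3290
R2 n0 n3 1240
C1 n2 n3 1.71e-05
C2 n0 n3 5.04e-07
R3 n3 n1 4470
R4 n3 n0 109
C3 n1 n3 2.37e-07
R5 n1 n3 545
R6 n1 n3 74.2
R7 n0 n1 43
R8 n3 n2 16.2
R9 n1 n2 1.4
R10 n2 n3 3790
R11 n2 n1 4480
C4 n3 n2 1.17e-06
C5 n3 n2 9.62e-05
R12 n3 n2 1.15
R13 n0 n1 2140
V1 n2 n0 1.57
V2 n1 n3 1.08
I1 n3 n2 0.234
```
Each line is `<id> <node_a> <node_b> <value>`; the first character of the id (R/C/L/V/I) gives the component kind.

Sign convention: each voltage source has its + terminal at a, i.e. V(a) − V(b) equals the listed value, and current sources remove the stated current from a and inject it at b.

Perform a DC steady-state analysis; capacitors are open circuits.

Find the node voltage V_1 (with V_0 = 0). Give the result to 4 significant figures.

2.004 V

Apply KCL at each of the 3 non-ground nodes and solve the resulting linear system.
Node n1: branches {R1, R3, C3, R5, R6, R7, R9, R11, R13, V2} → V_1 = 2.004
Node n2: branches {C1, R8, R9, R10, R11, C4, C5, R12, V1, I1} → V_2 = 1.570
Node n3: branches {R2, C1, C2, R3, R4, C3, R5, R6, R8, R10, C4, C5, R12, V2, I1} → V_3 = 0.9242
Source currents: i(V1)=-0.05738, i(V2)=-0.3752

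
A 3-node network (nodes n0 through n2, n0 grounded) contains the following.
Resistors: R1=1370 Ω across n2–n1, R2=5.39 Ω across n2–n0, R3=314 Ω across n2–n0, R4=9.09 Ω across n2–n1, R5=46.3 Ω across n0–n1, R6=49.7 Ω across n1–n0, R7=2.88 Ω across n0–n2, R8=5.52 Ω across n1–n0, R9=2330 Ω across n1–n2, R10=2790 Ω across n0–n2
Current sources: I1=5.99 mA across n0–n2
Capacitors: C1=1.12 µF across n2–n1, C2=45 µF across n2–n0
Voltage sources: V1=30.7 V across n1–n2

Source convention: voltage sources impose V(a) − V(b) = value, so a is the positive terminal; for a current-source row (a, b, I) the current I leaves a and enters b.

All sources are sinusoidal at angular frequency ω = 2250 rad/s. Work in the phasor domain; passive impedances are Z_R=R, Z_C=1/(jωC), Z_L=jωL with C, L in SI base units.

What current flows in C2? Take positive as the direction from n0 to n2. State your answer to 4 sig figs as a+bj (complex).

0.1195+0.8958j A

Apply KCL at each of the 2 non-ground nodes and solve the resulting linear system.
Node n1: branches {R1, R4, R5, R6, C1, R8, R9, V1} → V_1 = 21.85+1.180j
Node n2: branches {R1, R2, R3, R4, I1, R7, C1, R9, R10, C2, V1} → V_2 = -8.848+1.180j
Source currents: i(V1)=-8.283-0.3404j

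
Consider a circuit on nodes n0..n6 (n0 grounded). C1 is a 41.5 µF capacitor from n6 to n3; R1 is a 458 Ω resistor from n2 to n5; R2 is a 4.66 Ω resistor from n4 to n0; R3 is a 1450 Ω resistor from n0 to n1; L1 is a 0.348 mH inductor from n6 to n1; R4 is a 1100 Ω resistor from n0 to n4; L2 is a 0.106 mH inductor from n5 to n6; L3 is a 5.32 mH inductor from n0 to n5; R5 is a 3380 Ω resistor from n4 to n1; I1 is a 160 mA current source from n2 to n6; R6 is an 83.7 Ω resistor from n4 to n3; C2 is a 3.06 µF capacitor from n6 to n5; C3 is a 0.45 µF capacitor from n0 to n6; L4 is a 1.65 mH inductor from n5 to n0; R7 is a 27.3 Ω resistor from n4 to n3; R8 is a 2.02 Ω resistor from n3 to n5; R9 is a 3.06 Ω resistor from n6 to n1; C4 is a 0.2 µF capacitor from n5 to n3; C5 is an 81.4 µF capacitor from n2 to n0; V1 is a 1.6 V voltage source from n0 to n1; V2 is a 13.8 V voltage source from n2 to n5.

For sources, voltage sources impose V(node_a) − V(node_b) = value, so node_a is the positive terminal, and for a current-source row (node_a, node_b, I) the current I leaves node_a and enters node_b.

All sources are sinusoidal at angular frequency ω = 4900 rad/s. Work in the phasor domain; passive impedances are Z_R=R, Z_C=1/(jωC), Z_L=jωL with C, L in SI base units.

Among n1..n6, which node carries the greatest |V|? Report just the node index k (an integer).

Apply KCL at each of the 6 non-ground nodes and solve the resulting linear system.
Node n1: branches {R3, L1, R5, R9, V1} → V_1 = -1.600+0.000j
Node n2: branches {R1, I1, C5, V2} → V_2 = 23.90-11.19j
Node n3: branches {C1, R6, R7, R8, C4} → V_3 = 8.575-11.37j
Node n4: branches {R2, R4, R5, R6, R7} → V_4 = 1.574-2.089j
Node n5: branches {R1, L2, L3, C2, L4, R8, C4, V2} → V_5 = 10.10-11.19j
Node n6: branches {C1, L1, L2, I1, C2, C3, R9} → V_6 = 5.921-9.326j
Source currents: i(V1)=3.009+7.459j, i(V2)=-4.655-9.533j

2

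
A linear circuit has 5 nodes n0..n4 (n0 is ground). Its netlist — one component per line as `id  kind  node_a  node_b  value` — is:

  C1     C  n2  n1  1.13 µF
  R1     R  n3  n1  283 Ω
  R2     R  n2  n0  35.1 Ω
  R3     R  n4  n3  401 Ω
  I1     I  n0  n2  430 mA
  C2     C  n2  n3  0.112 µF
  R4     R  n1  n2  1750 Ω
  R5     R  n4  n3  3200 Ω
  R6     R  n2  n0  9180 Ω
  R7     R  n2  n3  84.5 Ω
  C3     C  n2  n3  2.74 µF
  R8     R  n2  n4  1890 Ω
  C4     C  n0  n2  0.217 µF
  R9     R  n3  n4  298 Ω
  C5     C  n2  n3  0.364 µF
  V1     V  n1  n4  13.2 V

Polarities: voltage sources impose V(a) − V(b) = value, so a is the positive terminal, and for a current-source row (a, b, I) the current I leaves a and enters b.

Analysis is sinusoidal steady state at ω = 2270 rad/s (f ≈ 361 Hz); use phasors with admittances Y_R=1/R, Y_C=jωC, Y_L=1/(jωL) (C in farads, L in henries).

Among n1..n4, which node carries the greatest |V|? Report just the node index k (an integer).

1

Element admittances at ω=2270 rad/s:
  Y(C1) = 0.000+0.002565j S between n2,n1
  Y(R1) = 0.003534+0.000j S between n3,n1
  Y(R2) = 0.02849+0.000j S between n2,n0
  Y(R3) = 0.002494+0.000j S between n4,n3
  I1: injects 0.43 A into n2 (from n0)
  Y(C2) = 0.000+0.0002542j S between n2,n3
  Y(R4) = 0.0005714+0.000j S between n1,n2
  Y(R5) = 0.0003125+0.000j S between n4,n3
  Y(R6) = 0.0001089+0.000j S between n2,n0
  Y(R7) = 0.01183+0.000j S between n2,n3
  Y(C3) = 0.000+0.006220j S between n2,n3
  Y(R8) = 0.0005291+0.000j S between n2,n4
  Y(C4) = 0.000+0.0004926j S between n0,n2
  Y(R9) = 0.003356+0.000j S between n3,n4
  Y(C5) = 0.000+0.0008263j S between n2,n3
  V1: constraint V(n1)−V(n4) = 13.2
Assemble and solve the 5×5 MNA system:
  V(n1)=21.83-2.488j  V(n2)=15.03-0.2589j  V(n3)=14.08-0.9417j  V(n4)=8.632-2.488j
  i(V1)=-0.03698-0.01071j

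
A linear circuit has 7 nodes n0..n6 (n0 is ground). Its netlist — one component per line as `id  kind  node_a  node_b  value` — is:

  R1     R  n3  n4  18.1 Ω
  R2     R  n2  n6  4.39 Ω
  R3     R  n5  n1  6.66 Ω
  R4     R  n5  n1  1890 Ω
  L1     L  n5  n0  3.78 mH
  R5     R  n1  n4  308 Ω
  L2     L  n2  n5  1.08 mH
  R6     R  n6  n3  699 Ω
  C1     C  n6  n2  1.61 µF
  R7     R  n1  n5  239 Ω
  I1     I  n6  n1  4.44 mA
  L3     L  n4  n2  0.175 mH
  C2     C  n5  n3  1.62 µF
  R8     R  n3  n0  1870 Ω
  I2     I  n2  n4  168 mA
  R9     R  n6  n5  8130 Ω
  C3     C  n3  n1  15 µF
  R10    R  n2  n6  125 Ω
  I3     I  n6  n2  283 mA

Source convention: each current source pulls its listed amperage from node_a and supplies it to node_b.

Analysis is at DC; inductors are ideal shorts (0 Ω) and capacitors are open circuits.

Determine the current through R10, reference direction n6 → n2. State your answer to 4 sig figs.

MNA unknowns: 6 node voltages V₁..V_6 plus 3 source currents (L1, L2, L3)
R1: Y=0.05525 on G[3,4]
R2: Y=0.2278 on G[2,6]
R3: Y=0.1502 on G[5,1]
R4: Y=0.0005291 on G[5,1]
L1: row V5−V0=0, i_L1 at 5,0
R5: Y=0.003247 on G[1,4]
L2: row V2−V5=0, i_L2 at 2,5
R6: Y=0.001431 on G[6,3]
C1: Y=0.000 on G[6,2]
R7: Y=0.004184 on G[1,5]
I1: z[6]−=0.00444, z[1]+=0.00444
L3: row V4−V2=0, i_L3 at 4,2
C2: Y=0.000 on G[5,3]
R8: Y=0.0005348 on G[3,0]
I2: z[2]−=0.168, z[4]+=0.168
R9: Y=0.0001230 on G[6,5]
C3: Y=0.000 on G[3,1]
R10: Y=0.008000 on G[2,6]
I3: z[6]−=0.283, z[2]+=0.283
solve → V1=0.02808, V2=0.000, V3=-0.03029, V4=0.000, V5=0.000, V6=-1.211
aux → i_L1=1.620e-05, i_L2=-0.004184, i_L3=0.1664

-0.009690 A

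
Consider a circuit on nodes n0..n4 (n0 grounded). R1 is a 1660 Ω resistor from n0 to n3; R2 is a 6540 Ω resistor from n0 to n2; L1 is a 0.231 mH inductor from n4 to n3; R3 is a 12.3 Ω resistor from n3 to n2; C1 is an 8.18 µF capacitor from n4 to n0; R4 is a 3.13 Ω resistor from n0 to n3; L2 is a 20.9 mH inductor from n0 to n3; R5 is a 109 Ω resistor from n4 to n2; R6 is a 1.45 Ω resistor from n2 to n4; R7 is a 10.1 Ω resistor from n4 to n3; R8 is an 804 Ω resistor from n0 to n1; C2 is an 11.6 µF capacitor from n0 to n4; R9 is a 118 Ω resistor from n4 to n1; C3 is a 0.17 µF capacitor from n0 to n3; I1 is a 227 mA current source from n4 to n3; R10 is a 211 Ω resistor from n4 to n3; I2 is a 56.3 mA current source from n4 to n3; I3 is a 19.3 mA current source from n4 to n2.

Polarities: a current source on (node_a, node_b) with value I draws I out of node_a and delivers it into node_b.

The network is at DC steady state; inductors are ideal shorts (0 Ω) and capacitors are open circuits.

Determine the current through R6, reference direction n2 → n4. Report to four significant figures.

0.01706 A

Element admittances at DC:
  Y(R1) = 0.0006024 S between n0,n3
  Y(R2) = 0.0001529 S between n0,n2
  L1: short n4↔n3 (DC inductor)
  Y(R3) = 0.08130 S between n3,n2
  Y(C1) = 0.000 S between n4,n0
  Y(R4) = 0.3195 S between n0,n3
  L2: short n0↔n3 (DC inductor)
  Y(R5) = 0.009174 S between n4,n2
  Y(R6) = 0.6897 S between n2,n4
  Y(R7) = 0.09901 S between n4,n3
  Y(R8) = 0.001244 S between n0,n1
  Y(C2) = 0.000 S between n0,n4
  Y(R9) = 0.008475 S between n4,n1
  Y(C3) = 0.000 S between n0,n3
  I1: injects 0.227 A into n3 (from n4)
  Y(R10) = 0.004739 S between n4,n3
  I2: injects 0.0563 A into n3 (from n4)
  I3: injects 0.0193 A into n2 (from n4)
Assemble and solve the 6×6 MNA system:
  V(n1)=0.000  V(n2)=0.02473  V(n3)=0.000  V(n4)=0.000
  i(L1)=-0.2853  i(L2)=3.782e-06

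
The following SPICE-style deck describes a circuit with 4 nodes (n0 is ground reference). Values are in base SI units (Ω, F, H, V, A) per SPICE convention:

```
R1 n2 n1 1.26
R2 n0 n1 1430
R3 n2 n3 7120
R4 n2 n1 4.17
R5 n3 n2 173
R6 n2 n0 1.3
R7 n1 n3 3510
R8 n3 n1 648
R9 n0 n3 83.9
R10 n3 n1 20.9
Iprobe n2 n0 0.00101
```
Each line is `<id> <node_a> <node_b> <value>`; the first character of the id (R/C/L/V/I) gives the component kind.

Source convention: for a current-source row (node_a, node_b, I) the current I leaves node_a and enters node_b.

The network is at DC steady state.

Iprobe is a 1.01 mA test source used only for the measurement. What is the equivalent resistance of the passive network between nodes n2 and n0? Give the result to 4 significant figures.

R_eq = 1.283 Ω

MNA unknowns: 3 node voltages V₁..V_3
R1: Y=0.7937 on G[2,1]
R2: Y=0.0006993 on G[0,1]
R3: Y=0.0001404 on G[2,3]
R4: Y=0.2398 on G[2,1]
R5: Y=0.005780 on G[3,2]
R6: Y=0.7692 on G[2,0]
R7: Y=0.0002849 on G[1,3]
R8: Y=0.001543 on G[3,1]
R9: Y=0.01192 on G[0,3]
R10: Y=0.04785 on G[3,1]
Iprobe: z[2]−=0.00101, z[0]+=0.00101
solve → V1=-0.001284, V2=-0.001295, V3=-0.001058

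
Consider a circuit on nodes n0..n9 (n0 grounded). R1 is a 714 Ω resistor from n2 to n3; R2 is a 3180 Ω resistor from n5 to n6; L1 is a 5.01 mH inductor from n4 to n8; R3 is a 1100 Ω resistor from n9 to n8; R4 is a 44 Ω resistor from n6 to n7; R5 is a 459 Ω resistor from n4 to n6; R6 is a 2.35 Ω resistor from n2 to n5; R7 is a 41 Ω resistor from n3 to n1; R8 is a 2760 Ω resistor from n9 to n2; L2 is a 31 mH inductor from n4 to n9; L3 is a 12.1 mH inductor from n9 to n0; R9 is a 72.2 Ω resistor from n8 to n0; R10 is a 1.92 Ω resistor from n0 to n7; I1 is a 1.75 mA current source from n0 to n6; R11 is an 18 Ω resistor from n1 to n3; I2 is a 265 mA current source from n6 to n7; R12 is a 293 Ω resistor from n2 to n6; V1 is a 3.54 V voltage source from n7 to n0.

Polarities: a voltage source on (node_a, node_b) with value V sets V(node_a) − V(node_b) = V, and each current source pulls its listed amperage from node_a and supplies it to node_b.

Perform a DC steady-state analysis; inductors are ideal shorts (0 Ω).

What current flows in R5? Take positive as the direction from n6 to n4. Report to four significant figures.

-0.01578 A

Apply KCL at each of the 9 non-ground nodes and solve the resulting linear system.
Node n1: branches {R7, R11} → V_1 = -6.602
Node n2: branches {R1, R6, R8, R12} → V_2 = -6.602
Node n3: branches {R1, R7, R11} → V_3 = -6.602
Node n4: branches {L1, R5, L2} → V_4 = 0.000
Node n5: branches {R2, R6} → V_5 = -6.602
Node n6: branches {R2, R4, R5, I1, I2, R12} → V_6 = -7.243
Node n7: branches {R4, R10, I2, V1} → V_7 = 3.540
Node n8: branches {L1, R3, R9} → V_8 = 0.000
Node n9: branches {R3, R8, L2, L3} → V_9 = 0.000
Source currents: i(L1)=0.000, i(L2)=-0.01578, i(L3)=-0.01817, i(V1)=-1.824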